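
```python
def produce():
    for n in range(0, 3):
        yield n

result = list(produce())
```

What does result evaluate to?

Step 1: The generator yields each value from range(0, 3).
Step 2: list() consumes all yields: [0, 1, 2].
Therefore result = [0, 1, 2].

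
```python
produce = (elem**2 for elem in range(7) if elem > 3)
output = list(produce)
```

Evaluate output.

Step 1: For range(7), keep elem > 3, then square:
  elem=0: 0 <= 3, excluded
  elem=1: 1 <= 3, excluded
  elem=2: 2 <= 3, excluded
  elem=3: 3 <= 3, excluded
  elem=4: 4 > 3, yield 4**2 = 16
  elem=5: 5 > 3, yield 5**2 = 25
  elem=6: 6 > 3, yield 6**2 = 36
Therefore output = [16, 25, 36].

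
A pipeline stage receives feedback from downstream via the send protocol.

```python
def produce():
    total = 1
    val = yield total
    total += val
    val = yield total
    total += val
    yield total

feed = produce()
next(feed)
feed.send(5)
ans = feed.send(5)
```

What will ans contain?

Step 1: next() -> yield total=1.
Step 2: send(5) -> val=5, total = 1+5 = 6, yield 6.
Step 3: send(5) -> val=5, total = 6+5 = 11, yield 11.
Therefore ans = 11.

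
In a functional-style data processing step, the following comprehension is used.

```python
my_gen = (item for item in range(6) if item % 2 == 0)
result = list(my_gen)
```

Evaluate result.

Step 1: Filter range(6) keeping only even values:
  item=0: even, included
  item=1: odd, excluded
  item=2: even, included
  item=3: odd, excluded
  item=4: even, included
  item=5: odd, excluded
Therefore result = [0, 2, 4].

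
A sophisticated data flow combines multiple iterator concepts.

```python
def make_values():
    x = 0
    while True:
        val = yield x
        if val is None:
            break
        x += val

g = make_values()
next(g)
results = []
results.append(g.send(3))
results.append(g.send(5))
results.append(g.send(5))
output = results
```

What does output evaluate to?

Step 1: next(g) -> yield 0.
Step 2: send(3) -> x = 3, yield 3.
Step 3: send(5) -> x = 8, yield 8.
Step 4: send(5) -> x = 13, yield 13.
Therefore output = [3, 8, 13].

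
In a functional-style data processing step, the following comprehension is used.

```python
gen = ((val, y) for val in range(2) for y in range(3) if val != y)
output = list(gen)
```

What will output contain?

Step 1: Nested generator over range(2) x range(3) where val != y:
  (0, 0): excluded (val == y)
  (0, 1): included
  (0, 2): included
  (1, 0): included
  (1, 1): excluded (val == y)
  (1, 2): included
Therefore output = [(0, 1), (0, 2), (1, 0), (1, 2)].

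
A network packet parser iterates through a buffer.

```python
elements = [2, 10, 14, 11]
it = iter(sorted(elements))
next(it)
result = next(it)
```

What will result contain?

Step 1: sorted([2, 10, 14, 11]) = [2, 10, 11, 14].
Step 2: Create iterator and skip 1 elements.
Step 3: next() returns 10.
Therefore result = 10.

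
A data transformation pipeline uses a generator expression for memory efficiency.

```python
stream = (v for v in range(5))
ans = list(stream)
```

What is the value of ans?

Step 1: Generator expression iterates range(5): [0, 1, 2, 3, 4].
Step 2: list() collects all values.
Therefore ans = [0, 1, 2, 3, 4].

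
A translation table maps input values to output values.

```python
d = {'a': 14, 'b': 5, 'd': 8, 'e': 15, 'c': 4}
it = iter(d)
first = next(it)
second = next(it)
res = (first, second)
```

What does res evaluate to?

Step 1: iter(d) iterates over keys: ['a', 'b', 'd', 'e', 'c'].
Step 2: first = next(it) = 'a', second = next(it) = 'b'.
Therefore res = ('a', 'b').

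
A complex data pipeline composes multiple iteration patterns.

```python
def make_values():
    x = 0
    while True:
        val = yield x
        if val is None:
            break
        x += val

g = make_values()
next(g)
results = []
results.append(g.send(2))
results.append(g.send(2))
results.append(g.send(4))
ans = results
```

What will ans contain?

Step 1: next(g) -> yield 0.
Step 2: send(2) -> x = 2, yield 2.
Step 3: send(2) -> x = 4, yield 4.
Step 4: send(4) -> x = 8, yield 8.
Therefore ans = [2, 4, 8].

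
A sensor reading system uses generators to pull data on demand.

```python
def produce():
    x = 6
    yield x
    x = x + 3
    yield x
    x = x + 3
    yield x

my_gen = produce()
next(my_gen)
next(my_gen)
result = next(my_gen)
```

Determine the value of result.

Step 1: Trace through generator execution:
  Yield 1: x starts at 6, yield 6
  Yield 2: x = 6 + 3 = 9, yield 9
  Yield 3: x = 9 + 3 = 12, yield 12
Step 2: First next() gets 6, second next() gets the second value, third next() yields 12.
Therefore result = 12.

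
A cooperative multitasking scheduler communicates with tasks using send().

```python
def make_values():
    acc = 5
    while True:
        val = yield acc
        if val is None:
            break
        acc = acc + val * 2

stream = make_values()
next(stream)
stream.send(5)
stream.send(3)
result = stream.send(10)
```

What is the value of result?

Step 1: next() -> yield acc=5.
Step 2: send(5) -> val=5, acc = 5 + 5*2 = 15, yield 15.
Step 3: send(3) -> val=3, acc = 15 + 3*2 = 21, yield 21.
Step 4: send(10) -> val=10, acc = 21 + 10*2 = 41, yield 41.
Therefore result = 41.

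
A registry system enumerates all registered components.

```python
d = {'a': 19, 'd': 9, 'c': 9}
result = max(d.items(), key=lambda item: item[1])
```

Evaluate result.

Step 1: Find item with maximum value:
  ('a', 19)
  ('d', 9)
  ('c', 9)
Step 2: Maximum value is 19 at key 'a'.
Therefore result = ('a', 19).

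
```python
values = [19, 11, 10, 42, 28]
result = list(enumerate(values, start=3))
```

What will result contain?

Step 1: enumerate with start=3:
  (3, 19)
  (4, 11)
  (5, 10)
  (6, 42)
  (7, 28)
Therefore result = [(3, 19), (4, 11), (5, 10), (6, 42), (7, 28)].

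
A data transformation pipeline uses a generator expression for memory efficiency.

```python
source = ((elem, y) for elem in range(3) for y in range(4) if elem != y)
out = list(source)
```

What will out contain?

Step 1: Nested generator over range(3) x range(4) where elem != y:
  (0, 0): excluded (elem == y)
  (0, 1): included
  (0, 2): included
  (0, 3): included
  (1, 0): included
  (1, 1): excluded (elem == y)
  (1, 2): included
  (1, 3): included
  (2, 0): included
  (2, 1): included
  (2, 2): excluded (elem == y)
  (2, 3): included
Therefore out = [(0, 1), (0, 2), (0, 3), (1, 0), (1, 2), (1, 3), (2, 0), (2, 1), (2, 3)].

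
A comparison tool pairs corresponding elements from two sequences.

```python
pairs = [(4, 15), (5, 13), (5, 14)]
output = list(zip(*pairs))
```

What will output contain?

Step 1: zip(*pairs) transposes: unzips [(4, 15), (5, 13), (5, 14)] into separate sequences.
Step 2: First elements: (4, 5, 5), second elements: (15, 13, 14).
Therefore output = [(4, 5, 5), (15, 13, 14)].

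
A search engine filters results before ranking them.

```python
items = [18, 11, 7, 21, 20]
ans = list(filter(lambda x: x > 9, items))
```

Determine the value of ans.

Step 1: Filter elements > 9:
  18: kept
  11: kept
  7: removed
  21: kept
  20: kept
Therefore ans = [18, 11, 21, 20].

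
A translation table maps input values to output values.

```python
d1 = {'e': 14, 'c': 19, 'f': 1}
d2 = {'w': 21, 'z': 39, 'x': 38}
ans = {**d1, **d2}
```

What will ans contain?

Step 1: Merge d1 and d2 (d2 values override on key conflicts).
Step 2: d1 has keys ['e', 'c', 'f'], d2 has keys ['w', 'z', 'x'].
Therefore ans = {'e': 14, 'c': 19, 'f': 1, 'w': 21, 'z': 39, 'x': 38}.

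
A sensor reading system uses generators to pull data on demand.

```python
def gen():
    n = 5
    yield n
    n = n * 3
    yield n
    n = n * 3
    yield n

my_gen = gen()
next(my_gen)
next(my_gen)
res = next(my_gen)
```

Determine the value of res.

Step 1: Trace through generator execution:
  Yield 1: n starts at 5, yield 5
  Yield 2: n = 5 * 3 = 15, yield 15
  Yield 3: n = 15 * 3 = 45, yield 45
Step 2: First next() gets 5, second next() gets the second value, third next() yields 45.
Therefore res = 45.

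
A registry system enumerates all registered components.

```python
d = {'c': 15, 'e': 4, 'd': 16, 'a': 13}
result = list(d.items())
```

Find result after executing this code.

Step 1: d.items() returns (key, value) pairs in insertion order.
Therefore result = [('c', 15), ('e', 4), ('d', 16), ('a', 13)].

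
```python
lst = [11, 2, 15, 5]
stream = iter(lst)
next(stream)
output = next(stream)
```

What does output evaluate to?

Step 1: Create iterator over [11, 2, 15, 5].
Step 2: next() consumes 11.
Step 3: next() returns 2.
Therefore output = 2.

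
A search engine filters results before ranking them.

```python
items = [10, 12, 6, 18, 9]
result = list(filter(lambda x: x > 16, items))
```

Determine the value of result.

Step 1: Filter elements > 16:
  10: removed
  12: removed
  6: removed
  18: kept
  9: removed
Therefore result = [18].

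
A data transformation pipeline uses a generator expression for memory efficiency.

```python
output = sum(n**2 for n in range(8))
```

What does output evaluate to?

Step 1: Compute n**2 for each n in range(8):
  n=0: 0**2 = 0
  n=1: 1**2 = 1
  n=2: 2**2 = 4
  n=3: 3**2 = 9
  n=4: 4**2 = 16
  n=5: 5**2 = 25
  n=6: 6**2 = 36
  n=7: 7**2 = 49
Step 2: sum = 0 + 1 + 4 + 9 + 16 + 25 + 36 + 49 = 140.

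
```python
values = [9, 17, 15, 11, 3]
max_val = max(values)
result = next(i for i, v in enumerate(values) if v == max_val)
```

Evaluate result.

Step 1: max([9, 17, 15, 11, 3]) = 17.
Step 2: Find first index where value == 17:
  Index 0: 9 != 17
  Index 1: 17 == 17, found!
Therefore result = 1.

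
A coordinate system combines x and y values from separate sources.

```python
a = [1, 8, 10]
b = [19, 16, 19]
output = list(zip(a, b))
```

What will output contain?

Step 1: zip pairs elements at same index:
  Index 0: (1, 19)
  Index 1: (8, 16)
  Index 2: (10, 19)
Therefore output = [(1, 19), (8, 16), (10, 19)].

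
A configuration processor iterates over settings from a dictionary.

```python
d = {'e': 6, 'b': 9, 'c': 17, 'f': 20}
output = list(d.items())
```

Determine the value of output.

Step 1: d.items() returns (key, value) pairs in insertion order.
Therefore output = [('e', 6), ('b', 9), ('c', 17), ('f', 20)].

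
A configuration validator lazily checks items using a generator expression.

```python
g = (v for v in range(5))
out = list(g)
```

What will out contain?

Step 1: Generator expression iterates range(5): [0, 1, 2, 3, 4].
Step 2: list() collects all values.
Therefore out = [0, 1, 2, 3, 4].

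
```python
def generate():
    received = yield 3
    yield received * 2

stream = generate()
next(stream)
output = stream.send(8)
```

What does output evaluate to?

Step 1: next(stream) advances to first yield, producing 3.
Step 2: send(8) resumes, received = 8.
Step 3: yield received * 2 = 8 * 2 = 16.
Therefore output = 16.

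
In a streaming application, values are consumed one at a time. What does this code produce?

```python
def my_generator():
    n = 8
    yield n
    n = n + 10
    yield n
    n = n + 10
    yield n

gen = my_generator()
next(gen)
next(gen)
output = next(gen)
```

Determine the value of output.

Step 1: Trace through generator execution:
  Yield 1: n starts at 8, yield 8
  Yield 2: n = 8 + 10 = 18, yield 18
  Yield 3: n = 18 + 10 = 28, yield 28
Step 2: First next() gets 8, second next() gets the second value, third next() yields 28.
Therefore output = 28.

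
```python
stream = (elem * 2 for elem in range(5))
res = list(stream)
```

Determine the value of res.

Step 1: For each elem in range(5), compute elem*2:
  elem=0: 0*2 = 0
  elem=1: 1*2 = 2
  elem=2: 2*2 = 4
  elem=3: 3*2 = 6
  elem=4: 4*2 = 8
Therefore res = [0, 2, 4, 6, 8].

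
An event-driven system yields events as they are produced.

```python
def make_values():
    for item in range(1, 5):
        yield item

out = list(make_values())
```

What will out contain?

Step 1: The generator yields each value from range(1, 5).
Step 2: list() consumes all yields: [1, 2, 3, 4].
Therefore out = [1, 2, 3, 4].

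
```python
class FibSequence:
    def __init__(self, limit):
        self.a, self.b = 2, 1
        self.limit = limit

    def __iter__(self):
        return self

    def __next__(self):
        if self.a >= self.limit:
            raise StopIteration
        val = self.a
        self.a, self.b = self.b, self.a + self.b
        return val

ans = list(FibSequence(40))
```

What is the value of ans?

Step 1: Fibonacci-like sequence (a=2, b=1) until >= 40:
  Yield 2, then a,b = 1,3
  Yield 1, then a,b = 3,4
  Yield 3, then a,b = 4,7
  Yield 4, then a,b = 7,11
  Yield 7, then a,b = 11,18
  Yield 11, then a,b = 18,29
  Yield 18, then a,b = 29,47
  Yield 29, then a,b = 47,76
Step 2: 47 >= 40, stop.
Therefore ans = [2, 1, 3, 4, 7, 11, 18, 29].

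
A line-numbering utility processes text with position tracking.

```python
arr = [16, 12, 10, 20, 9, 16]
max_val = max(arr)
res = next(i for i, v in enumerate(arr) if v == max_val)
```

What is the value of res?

Step 1: max([16, 12, 10, 20, 9, 16]) = 20.
Step 2: Find first index where value == 20:
  Index 0: 16 != 20
  Index 1: 12 != 20
  Index 2: 10 != 20
  Index 3: 20 == 20, found!
Therefore res = 3.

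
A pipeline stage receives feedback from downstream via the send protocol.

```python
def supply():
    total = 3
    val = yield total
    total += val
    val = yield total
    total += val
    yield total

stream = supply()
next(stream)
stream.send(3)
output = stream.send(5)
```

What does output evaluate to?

Step 1: next() -> yield total=3.
Step 2: send(3) -> val=3, total = 3+3 = 6, yield 6.
Step 3: send(5) -> val=5, total = 6+5 = 11, yield 11.
Therefore output = 11.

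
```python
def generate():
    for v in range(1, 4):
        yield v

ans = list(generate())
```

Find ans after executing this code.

Step 1: The generator yields each value from range(1, 4).
Step 2: list() consumes all yields: [1, 2, 3].
Therefore ans = [1, 2, 3].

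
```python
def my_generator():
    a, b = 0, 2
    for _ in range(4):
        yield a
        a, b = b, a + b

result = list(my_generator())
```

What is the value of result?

Step 1: Fibonacci-like sequence starting with a=0, b=2:
  Iteration 1: yield a=0, then a,b = 2,2
  Iteration 2: yield a=2, then a,b = 2,4
  Iteration 3: yield a=2, then a,b = 4,6
  Iteration 4: yield a=4, then a,b = 6,10
Therefore result = [0, 2, 2, 4].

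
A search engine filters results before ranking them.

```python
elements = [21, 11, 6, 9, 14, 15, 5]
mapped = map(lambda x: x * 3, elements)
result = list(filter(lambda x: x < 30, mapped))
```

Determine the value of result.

Step 1: Map x * 3:
  21 -> 63
  11 -> 33
  6 -> 18
  9 -> 27
  14 -> 42
  15 -> 45
  5 -> 15
Step 2: Filter for < 30:
  63: removed
  33: removed
  18: kept
  27: kept
  42: removed
  45: removed
  15: kept
Therefore result = [18, 27, 15].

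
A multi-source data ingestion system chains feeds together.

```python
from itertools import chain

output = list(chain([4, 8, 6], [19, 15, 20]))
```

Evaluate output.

Step 1: chain() concatenates iterables: [4, 8, 6] + [19, 15, 20].
Therefore output = [4, 8, 6, 19, 15, 20].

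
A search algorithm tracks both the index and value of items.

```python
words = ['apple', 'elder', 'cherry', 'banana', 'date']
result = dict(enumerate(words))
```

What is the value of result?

Step 1: enumerate pairs indices with words:
  0 -> 'apple'
  1 -> 'elder'
  2 -> 'cherry'
  3 -> 'banana'
  4 -> 'date'
Therefore result = {0: 'apple', 1: 'elder', 2: 'cherry', 3: 'banana', 4: 'date'}.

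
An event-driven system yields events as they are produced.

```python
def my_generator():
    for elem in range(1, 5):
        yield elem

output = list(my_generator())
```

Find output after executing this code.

Step 1: The generator yields each value from range(1, 5).
Step 2: list() consumes all yields: [1, 2, 3, 4].
Therefore output = [1, 2, 3, 4].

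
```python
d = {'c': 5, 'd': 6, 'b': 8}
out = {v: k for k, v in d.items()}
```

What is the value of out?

Step 1: Invert dict (swap keys and values):
  'c': 5 -> 5: 'c'
  'd': 6 -> 6: 'd'
  'b': 8 -> 8: 'b'
Therefore out = {5: 'c', 6: 'd', 8: 'b'}.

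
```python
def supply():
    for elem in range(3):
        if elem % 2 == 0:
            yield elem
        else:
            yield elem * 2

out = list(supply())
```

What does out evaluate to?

Step 1: For each elem in range(3), yield elem if even, else elem*2:
  elem=0 (even): yield 0
  elem=1 (odd): yield 1*2 = 2
  elem=2 (even): yield 2
Therefore out = [0, 2, 2].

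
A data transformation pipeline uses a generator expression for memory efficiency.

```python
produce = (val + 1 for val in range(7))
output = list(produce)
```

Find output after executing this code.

Step 1: For each val in range(7), compute val+1:
  val=0: 0+1 = 1
  val=1: 1+1 = 2
  val=2: 2+1 = 3
  val=3: 3+1 = 4
  val=4: 4+1 = 5
  val=5: 5+1 = 6
  val=6: 6+1 = 7
Therefore output = [1, 2, 3, 4, 5, 6, 7].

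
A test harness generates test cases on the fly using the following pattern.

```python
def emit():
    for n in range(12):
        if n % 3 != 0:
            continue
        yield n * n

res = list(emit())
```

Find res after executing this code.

Step 1: Only yield n**2 when n is divisible by 3:
  n=0: 0 % 3 == 0, yield 0**2 = 0
  n=3: 3 % 3 == 0, yield 3**2 = 9
  n=6: 6 % 3 == 0, yield 6**2 = 36
  n=9: 9 % 3 == 0, yield 9**2 = 81
Therefore res = [0, 9, 36, 81].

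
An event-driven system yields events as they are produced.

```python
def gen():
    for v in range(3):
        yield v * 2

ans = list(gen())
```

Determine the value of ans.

Step 1: For each v in range(3), yield v * 2:
  v=0: yield 0 * 2 = 0
  v=1: yield 1 * 2 = 2
  v=2: yield 2 * 2 = 4
Therefore ans = [0, 2, 4].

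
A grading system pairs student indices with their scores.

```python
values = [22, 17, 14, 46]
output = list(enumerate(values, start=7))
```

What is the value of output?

Step 1: enumerate with start=7:
  (7, 22)
  (8, 17)
  (9, 14)
  (10, 46)
Therefore output = [(7, 22), (8, 17), (9, 14), (10, 46)].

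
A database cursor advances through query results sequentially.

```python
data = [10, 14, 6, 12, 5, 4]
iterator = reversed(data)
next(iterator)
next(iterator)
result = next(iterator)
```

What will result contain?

Step 1: reversed([10, 14, 6, 12, 5, 4]) gives iterator: [4, 5, 12, 6, 14, 10].
Step 2: First next() = 4, second next() = 5.
Step 3: Third next() = 12.
Therefore result = 12.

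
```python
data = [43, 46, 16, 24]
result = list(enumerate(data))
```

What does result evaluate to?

Step 1: enumerate pairs each element with its index:
  (0, 43)
  (1, 46)
  (2, 16)
  (3, 24)
Therefore result = [(0, 43), (1, 46), (2, 16), (3, 24)].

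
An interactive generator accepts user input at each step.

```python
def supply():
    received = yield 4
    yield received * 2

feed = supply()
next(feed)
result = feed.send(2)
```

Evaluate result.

Step 1: next(feed) advances to first yield, producing 4.
Step 2: send(2) resumes, received = 2.
Step 3: yield received * 2 = 2 * 2 = 4.
Therefore result = 4.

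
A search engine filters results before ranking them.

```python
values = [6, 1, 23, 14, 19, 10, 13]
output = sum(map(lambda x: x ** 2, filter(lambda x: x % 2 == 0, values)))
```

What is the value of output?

Step 1: Filter even numbers from [6, 1, 23, 14, 19, 10, 13]: [6, 14, 10]
Step 2: Square each: [36, 196, 100]
Step 3: Sum = 332.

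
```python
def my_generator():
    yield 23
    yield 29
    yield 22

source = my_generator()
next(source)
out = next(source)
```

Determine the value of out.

Step 1: my_generator() creates a generator.
Step 2: next(source) yields 23 (consumed and discarded).
Step 3: next(source) yields 29, assigned to out.
Therefore out = 29.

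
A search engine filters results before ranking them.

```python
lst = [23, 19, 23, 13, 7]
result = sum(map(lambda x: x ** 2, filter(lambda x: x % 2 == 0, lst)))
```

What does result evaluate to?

Step 1: Filter even numbers from [23, 19, 23, 13, 7]: []
Step 2: Square each: []
Step 3: Sum = 0.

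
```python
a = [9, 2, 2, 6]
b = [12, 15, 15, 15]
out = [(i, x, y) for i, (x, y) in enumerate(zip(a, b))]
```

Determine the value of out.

Step 1: enumerate(zip(a, b)) gives index with paired elements:
  i=0: (9, 12)
  i=1: (2, 15)
  i=2: (2, 15)
  i=3: (6, 15)
Therefore out = [(0, 9, 12), (1, 2, 15), (2, 2, 15), (3, 6, 15)].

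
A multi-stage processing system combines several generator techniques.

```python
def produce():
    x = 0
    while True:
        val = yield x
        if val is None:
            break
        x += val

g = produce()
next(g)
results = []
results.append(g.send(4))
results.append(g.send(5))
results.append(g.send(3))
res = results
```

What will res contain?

Step 1: next(g) -> yield 0.
Step 2: send(4) -> x = 4, yield 4.
Step 3: send(5) -> x = 9, yield 9.
Step 4: send(3) -> x = 12, yield 12.
Therefore res = [4, 9, 12].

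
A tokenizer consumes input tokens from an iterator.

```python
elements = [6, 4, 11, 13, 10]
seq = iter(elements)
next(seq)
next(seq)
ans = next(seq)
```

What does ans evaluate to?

Step 1: Create iterator over [6, 4, 11, 13, 10].
Step 2: next() consumes 6.
Step 3: next() consumes 4.
Step 4: next() returns 11.
Therefore ans = 11.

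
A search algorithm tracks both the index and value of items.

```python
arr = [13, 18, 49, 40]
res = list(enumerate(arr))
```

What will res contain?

Step 1: enumerate pairs each element with its index:
  (0, 13)
  (1, 18)
  (2, 49)
  (3, 40)
Therefore res = [(0, 13), (1, 18), (2, 49), (3, 40)].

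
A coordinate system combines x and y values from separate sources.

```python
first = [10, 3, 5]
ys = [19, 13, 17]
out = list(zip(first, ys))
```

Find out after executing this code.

Step 1: zip pairs elements at same index:
  Index 0: (10, 19)
  Index 1: (3, 13)
  Index 2: (5, 17)
Therefore out = [(10, 19), (3, 13), (5, 17)].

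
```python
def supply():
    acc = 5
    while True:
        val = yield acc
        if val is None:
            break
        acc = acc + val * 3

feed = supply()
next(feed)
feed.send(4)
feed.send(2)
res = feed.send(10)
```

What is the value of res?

Step 1: next() -> yield acc=5.
Step 2: send(4) -> val=4, acc = 5 + 4*3 = 17, yield 17.
Step 3: send(2) -> val=2, acc = 17 + 2*3 = 23, yield 23.
Step 4: send(10) -> val=10, acc = 23 + 10*3 = 53, yield 53.
Therefore res = 53.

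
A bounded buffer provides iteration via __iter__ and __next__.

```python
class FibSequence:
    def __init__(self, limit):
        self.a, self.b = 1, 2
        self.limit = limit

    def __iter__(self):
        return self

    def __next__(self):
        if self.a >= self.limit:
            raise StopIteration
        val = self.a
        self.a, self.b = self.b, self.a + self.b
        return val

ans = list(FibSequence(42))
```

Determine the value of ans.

Step 1: Fibonacci-like sequence (a=1, b=2) until >= 42:
  Yield 1, then a,b = 2,3
  Yield 2, then a,b = 3,5
  Yield 3, then a,b = 5,8
  Yield 5, then a,b = 8,13
  Yield 8, then a,b = 13,21
  Yield 13, then a,b = 21,34
  Yield 21, then a,b = 34,55
  Yield 34, then a,b = 55,89
Step 2: 55 >= 42, stop.
Therefore ans = [1, 2, 3, 5, 8, 13, 21, 34].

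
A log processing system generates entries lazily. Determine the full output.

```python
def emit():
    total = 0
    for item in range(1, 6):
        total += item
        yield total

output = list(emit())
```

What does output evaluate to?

Step 1: Generator accumulates running sum:
  item=1: total = 1, yield 1
  item=2: total = 3, yield 3
  item=3: total = 6, yield 6
  item=4: total = 10, yield 10
  item=5: total = 15, yield 15
Therefore output = [1, 3, 6, 10, 15].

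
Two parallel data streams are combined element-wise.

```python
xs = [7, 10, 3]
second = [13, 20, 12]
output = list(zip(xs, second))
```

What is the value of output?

Step 1: zip pairs elements at same index:
  Index 0: (7, 13)
  Index 1: (10, 20)
  Index 2: (3, 12)
Therefore output = [(7, 13), (10, 20), (3, 12)].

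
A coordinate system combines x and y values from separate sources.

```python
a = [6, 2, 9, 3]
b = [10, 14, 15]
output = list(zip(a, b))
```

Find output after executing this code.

Step 1: zip stops at shortest (len(a)=4, len(b)=3):
  Index 0: (6, 10)
  Index 1: (2, 14)
  Index 2: (9, 15)
Step 2: Last element of a (3) has no pair, dropped.
Therefore output = [(6, 10), (2, 14), (9, 15)].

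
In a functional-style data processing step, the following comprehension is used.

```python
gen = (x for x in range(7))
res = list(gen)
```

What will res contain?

Step 1: Generator expression iterates range(7): [0, 1, 2, 3, 4, 5, 6].
Step 2: list() collects all values.
Therefore res = [0, 1, 2, 3, 4, 5, 6].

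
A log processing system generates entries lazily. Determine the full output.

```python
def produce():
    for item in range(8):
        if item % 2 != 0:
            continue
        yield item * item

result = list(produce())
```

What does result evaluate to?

Step 1: Only yield item**2 when item is divisible by 2:
  item=0: 0 % 2 == 0, yield 0**2 = 0
  item=2: 2 % 2 == 0, yield 2**2 = 4
  item=4: 4 % 2 == 0, yield 4**2 = 16
  item=6: 6 % 2 == 0, yield 6**2 = 36
Therefore result = [0, 4, 16, 36].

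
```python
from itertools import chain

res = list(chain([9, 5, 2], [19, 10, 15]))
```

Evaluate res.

Step 1: chain() concatenates iterables: [9, 5, 2] + [19, 10, 15].
Therefore res = [9, 5, 2, 19, 10, 15].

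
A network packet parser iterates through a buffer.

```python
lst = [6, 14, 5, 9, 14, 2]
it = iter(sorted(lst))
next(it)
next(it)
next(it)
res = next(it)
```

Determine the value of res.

Step 1: sorted([6, 14, 5, 9, 14, 2]) = [2, 5, 6, 9, 14, 14].
Step 2: Create iterator and skip 3 elements.
Step 3: next() returns 9.
Therefore res = 9.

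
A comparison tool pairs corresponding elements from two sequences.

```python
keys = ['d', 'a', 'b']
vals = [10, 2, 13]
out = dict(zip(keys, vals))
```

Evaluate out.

Step 1: zip pairs keys with values:
  'd' -> 10
  'a' -> 2
  'b' -> 13
Therefore out = {'d': 10, 'a': 2, 'b': 13}.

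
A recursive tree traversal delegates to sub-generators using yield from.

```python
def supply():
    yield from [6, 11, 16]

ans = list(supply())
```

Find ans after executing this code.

Step 1: yield from delegates to the iterable, yielding each element.
Step 2: Collected values: [6, 11, 16].
Therefore ans = [6, 11, 16].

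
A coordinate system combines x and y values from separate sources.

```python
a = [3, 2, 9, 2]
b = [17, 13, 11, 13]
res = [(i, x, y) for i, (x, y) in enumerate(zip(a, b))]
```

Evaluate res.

Step 1: enumerate(zip(a, b)) gives index with paired elements:
  i=0: (3, 17)
  i=1: (2, 13)
  i=2: (9, 11)
  i=3: (2, 13)
Therefore res = [(0, 3, 17), (1, 2, 13), (2, 9, 11), (3, 2, 13)].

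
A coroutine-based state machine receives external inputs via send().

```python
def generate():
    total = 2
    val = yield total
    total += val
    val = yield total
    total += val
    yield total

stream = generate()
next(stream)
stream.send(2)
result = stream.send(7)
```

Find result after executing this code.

Step 1: next() -> yield total=2.
Step 2: send(2) -> val=2, total = 2+2 = 4, yield 4.
Step 3: send(7) -> val=7, total = 4+7 = 11, yield 11.
Therefore result = 11.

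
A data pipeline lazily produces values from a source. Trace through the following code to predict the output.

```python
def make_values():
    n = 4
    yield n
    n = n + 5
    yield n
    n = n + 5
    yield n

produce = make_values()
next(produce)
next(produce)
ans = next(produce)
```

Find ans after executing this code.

Step 1: Trace through generator execution:
  Yield 1: n starts at 4, yield 4
  Yield 2: n = 4 + 5 = 9, yield 9
  Yield 3: n = 9 + 5 = 14, yield 14
Step 2: First next() gets 4, second next() gets the second value, third next() yields 14.
Therefore ans = 14.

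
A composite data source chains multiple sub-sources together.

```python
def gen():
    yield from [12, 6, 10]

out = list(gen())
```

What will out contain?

Step 1: yield from delegates to the iterable, yielding each element.
Step 2: Collected values: [12, 6, 10].
Therefore out = [12, 6, 10].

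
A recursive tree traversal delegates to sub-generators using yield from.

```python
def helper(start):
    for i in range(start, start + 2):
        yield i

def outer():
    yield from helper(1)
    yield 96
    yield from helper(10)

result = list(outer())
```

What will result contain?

Step 1: outer() delegates to helper(1):
  yield 1
  yield 2
Step 2: yield 96
Step 3: Delegates to helper(10):
  yield 10
  yield 11
Therefore result = [1, 2, 96, 10, 11].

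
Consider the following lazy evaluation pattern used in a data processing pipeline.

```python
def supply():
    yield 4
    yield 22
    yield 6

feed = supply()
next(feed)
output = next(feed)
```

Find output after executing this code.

Step 1: supply() creates a generator.
Step 2: next(feed) yields 4 (consumed and discarded).
Step 3: next(feed) yields 22, assigned to output.
Therefore output = 22.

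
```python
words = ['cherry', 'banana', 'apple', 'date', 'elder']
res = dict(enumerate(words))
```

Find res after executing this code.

Step 1: enumerate pairs indices with words:
  0 -> 'cherry'
  1 -> 'banana'
  2 -> 'apple'
  3 -> 'date'
  4 -> 'elder'
Therefore res = {0: 'cherry', 1: 'banana', 2: 'apple', 3: 'date', 4: 'elder'}.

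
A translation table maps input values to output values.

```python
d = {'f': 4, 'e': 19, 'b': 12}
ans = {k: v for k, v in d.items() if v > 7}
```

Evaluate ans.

Step 1: Filter items where value > 7:
  'f': 4 <= 7: removed
  'e': 19 > 7: kept
  'b': 12 > 7: kept
Therefore ans = {'e': 19, 'b': 12}.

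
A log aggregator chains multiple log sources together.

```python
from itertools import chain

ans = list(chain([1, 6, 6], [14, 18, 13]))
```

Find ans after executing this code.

Step 1: chain() concatenates iterables: [1, 6, 6] + [14, 18, 13].
Therefore ans = [1, 6, 6, 14, 18, 13].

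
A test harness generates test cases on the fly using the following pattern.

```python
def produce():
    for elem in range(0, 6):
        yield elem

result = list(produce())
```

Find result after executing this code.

Step 1: The generator yields each value from range(0, 6).
Step 2: list() consumes all yields: [0, 1, 2, 3, 4, 5].
Therefore result = [0, 1, 2, 3, 4, 5].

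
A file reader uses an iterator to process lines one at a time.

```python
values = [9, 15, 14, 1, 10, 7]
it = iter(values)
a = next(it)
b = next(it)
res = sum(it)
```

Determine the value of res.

Step 1: Create iterator over [9, 15, 14, 1, 10, 7].
Step 2: a = next() = 9, b = next() = 15.
Step 3: sum() of remaining [14, 1, 10, 7] = 32.
Therefore res = 32.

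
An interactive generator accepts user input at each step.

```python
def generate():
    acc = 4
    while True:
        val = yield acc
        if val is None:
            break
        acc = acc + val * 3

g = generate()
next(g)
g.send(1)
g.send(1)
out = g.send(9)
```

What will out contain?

Step 1: next() -> yield acc=4.
Step 2: send(1) -> val=1, acc = 4 + 1*3 = 7, yield 7.
Step 3: send(1) -> val=1, acc = 7 + 1*3 = 10, yield 10.
Step 4: send(9) -> val=9, acc = 10 + 9*3 = 37, yield 37.
Therefore out = 37.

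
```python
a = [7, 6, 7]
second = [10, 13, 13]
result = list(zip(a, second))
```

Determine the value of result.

Step 1: zip pairs elements at same index:
  Index 0: (7, 10)
  Index 1: (6, 13)
  Index 2: (7, 13)
Therefore result = [(7, 10), (6, 13), (7, 13)].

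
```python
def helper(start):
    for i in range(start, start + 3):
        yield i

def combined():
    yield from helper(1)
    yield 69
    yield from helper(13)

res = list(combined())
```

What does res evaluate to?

Step 1: combined() delegates to helper(1):
  yield 1
  yield 2
  yield 3
Step 2: yield 69
Step 3: Delegates to helper(13):
  yield 13
  yield 14
  yield 15
Therefore res = [1, 2, 3, 69, 13, 14, 15].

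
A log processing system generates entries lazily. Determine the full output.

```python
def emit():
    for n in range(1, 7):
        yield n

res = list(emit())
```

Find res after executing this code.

Step 1: The generator yields each value from range(1, 7).
Step 2: list() consumes all yields: [1, 2, 3, 4, 5, 6].
Therefore res = [1, 2, 3, 4, 5, 6].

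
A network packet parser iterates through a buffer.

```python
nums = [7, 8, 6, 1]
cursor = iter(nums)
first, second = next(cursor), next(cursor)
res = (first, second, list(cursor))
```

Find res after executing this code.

Step 1: Create iterator over [7, 8, 6, 1].
Step 2: first = 7, second = 8.
Step 3: Remaining elements: [6, 1].
Therefore res = (7, 8, [6, 1]).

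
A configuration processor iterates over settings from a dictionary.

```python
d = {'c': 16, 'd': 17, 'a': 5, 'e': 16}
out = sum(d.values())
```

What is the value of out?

Step 1: d.values() = [16, 17, 5, 16].
Step 2: sum = 54.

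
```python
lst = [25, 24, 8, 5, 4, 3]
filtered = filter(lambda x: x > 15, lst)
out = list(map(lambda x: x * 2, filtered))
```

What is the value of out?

Step 1: Filter lst for elements > 15:
  25: kept
  24: kept
  8: removed
  5: removed
  4: removed
  3: removed
Step 2: Map x * 2 on filtered [25, 24]:
  25 -> 50
  24 -> 48
Therefore out = [50, 48].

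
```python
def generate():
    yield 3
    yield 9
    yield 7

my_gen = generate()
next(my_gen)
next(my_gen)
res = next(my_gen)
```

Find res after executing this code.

Step 1: generate() creates a generator.
Step 2: next(my_gen) yields 3 (consumed and discarded).
Step 3: next(my_gen) yields 9 (consumed and discarded).
Step 4: next(my_gen) yields 7, assigned to res.
Therefore res = 7.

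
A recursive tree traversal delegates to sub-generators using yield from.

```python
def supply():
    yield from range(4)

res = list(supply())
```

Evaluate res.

Step 1: yield from delegates to the iterable, yielding each element.
Step 2: Collected values: [0, 1, 2, 3].
Therefore res = [0, 1, 2, 3].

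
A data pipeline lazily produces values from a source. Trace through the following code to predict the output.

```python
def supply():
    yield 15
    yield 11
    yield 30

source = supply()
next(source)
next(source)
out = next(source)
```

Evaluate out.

Step 1: supply() creates a generator.
Step 2: next(source) yields 15 (consumed and discarded).
Step 3: next(source) yields 11 (consumed and discarded).
Step 4: next(source) yields 30, assigned to out.
Therefore out = 30.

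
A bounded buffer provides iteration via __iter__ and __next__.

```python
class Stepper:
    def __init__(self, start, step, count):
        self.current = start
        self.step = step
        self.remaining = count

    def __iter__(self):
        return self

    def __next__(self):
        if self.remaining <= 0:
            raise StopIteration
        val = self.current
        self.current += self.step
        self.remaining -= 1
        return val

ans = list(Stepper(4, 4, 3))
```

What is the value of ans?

Step 1: Stepper starts at 4, increments by 4, for 3 steps:
  Yield 4, then current += 4
  Yield 8, then current += 4
  Yield 12, then current += 4
Therefore ans = [4, 8, 12].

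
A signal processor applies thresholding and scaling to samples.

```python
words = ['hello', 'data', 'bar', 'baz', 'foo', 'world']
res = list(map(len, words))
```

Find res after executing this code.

Step 1: Map len() to each word:
  'hello' -> 5
  'data' -> 4
  'bar' -> 3
  'baz' -> 3
  'foo' -> 3
  'world' -> 5
Therefore res = [5, 4, 3, 3, 3, 5].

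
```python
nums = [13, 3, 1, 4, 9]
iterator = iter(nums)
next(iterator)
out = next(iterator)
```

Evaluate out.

Step 1: Create iterator over [13, 3, 1, 4, 9].
Step 2: next() consumes 13.
Step 3: next() returns 3.
Therefore out = 3.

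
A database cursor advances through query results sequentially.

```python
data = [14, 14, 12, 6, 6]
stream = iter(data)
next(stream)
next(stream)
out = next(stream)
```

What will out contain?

Step 1: Create iterator over [14, 14, 12, 6, 6].
Step 2: next() consumes 14.
Step 3: next() consumes 14.
Step 4: next() returns 12.
Therefore out = 12.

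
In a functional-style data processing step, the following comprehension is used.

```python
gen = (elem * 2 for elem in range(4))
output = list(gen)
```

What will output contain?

Step 1: For each elem in range(4), compute elem*2:
  elem=0: 0*2 = 0
  elem=1: 1*2 = 2
  elem=2: 2*2 = 4
  elem=3: 3*2 = 6
Therefore output = [0, 2, 4, 6].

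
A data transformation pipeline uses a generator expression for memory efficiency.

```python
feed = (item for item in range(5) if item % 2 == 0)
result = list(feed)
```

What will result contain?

Step 1: Filter range(5) keeping only even values:
  item=0: even, included
  item=1: odd, excluded
  item=2: even, included
  item=3: odd, excluded
  item=4: even, included
Therefore result = [0, 2, 4].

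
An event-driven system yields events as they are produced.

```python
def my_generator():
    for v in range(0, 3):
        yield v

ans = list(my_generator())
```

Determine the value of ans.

Step 1: The generator yields each value from range(0, 3).
Step 2: list() consumes all yields: [0, 1, 2].
Therefore ans = [0, 1, 2].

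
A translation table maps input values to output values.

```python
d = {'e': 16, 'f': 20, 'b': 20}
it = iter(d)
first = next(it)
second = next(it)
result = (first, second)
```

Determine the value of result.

Step 1: iter(d) iterates over keys: ['e', 'f', 'b'].
Step 2: first = next(it) = 'e', second = next(it) = 'f'.
Therefore result = ('e', 'f').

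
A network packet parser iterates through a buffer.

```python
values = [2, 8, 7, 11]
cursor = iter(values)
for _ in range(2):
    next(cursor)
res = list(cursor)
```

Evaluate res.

Step 1: Create iterator over [2, 8, 7, 11].
Step 2: Advance 2 positions (consuming [2, 8]).
Step 3: list() collects remaining elements: [7, 11].
Therefore res = [7, 11].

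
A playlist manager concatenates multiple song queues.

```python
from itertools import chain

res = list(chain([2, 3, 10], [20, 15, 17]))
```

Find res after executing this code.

Step 1: chain() concatenates iterables: [2, 3, 10] + [20, 15, 17].
Therefore res = [2, 3, 10, 20, 15, 17].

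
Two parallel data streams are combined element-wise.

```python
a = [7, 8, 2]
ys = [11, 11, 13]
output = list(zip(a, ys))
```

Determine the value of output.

Step 1: zip pairs elements at same index:
  Index 0: (7, 11)
  Index 1: (8, 11)
  Index 2: (2, 13)
Therefore output = [(7, 11), (8, 11), (2, 13)].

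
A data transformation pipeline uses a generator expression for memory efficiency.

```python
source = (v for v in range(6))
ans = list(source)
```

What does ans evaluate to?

Step 1: Generator expression iterates range(6): [0, 1, 2, 3, 4, 5].
Step 2: list() collects all values.
Therefore ans = [0, 1, 2, 3, 4, 5].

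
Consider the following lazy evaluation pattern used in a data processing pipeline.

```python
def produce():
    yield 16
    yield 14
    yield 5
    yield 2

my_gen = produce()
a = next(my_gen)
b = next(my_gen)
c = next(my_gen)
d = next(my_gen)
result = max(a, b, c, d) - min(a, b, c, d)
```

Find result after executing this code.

Step 1: Create generator and consume all values:
  a = next(my_gen) = 16
  b = next(my_gen) = 14
  c = next(my_gen) = 5
  d = next(my_gen) = 2
Step 2: max = 16, min = 2, result = 16 - 2 = 14.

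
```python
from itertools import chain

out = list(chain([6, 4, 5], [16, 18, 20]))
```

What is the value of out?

Step 1: chain() concatenates iterables: [6, 4, 5] + [16, 18, 20].
Therefore out = [6, 4, 5, 16, 18, 20].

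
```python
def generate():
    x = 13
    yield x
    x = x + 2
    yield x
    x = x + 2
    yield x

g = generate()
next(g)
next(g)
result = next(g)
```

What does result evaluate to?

Step 1: Trace through generator execution:
  Yield 1: x starts at 13, yield 13
  Yield 2: x = 13 + 2 = 15, yield 15
  Yield 3: x = 15 + 2 = 17, yield 17
Step 2: First next() gets 13, second next() gets the second value, third next() yields 17.
Therefore result = 17.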